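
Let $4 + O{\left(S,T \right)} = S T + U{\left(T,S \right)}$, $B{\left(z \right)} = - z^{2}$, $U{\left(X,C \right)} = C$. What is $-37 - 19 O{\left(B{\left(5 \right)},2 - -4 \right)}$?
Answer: $3364$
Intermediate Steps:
$O{\left(S,T \right)} = -4 + S + S T$ ($O{\left(S,T \right)} = -4 + \left(S T + S\right) = -4 + \left(S + S T\right) = -4 + S + S T$)
$-37 - 19 O{\left(B{\left(5 \right)},2 - -4 \right)} = -37 - 19 \left(-4 - 5^{2} + - 5^{2} \left(2 - -4\right)\right) = -37 - 19 \left(-4 - 25 + \left(-1\right) 25 \left(2 + 4\right)\right) = -37 - 19 \left(-4 - 25 - 150\right) = -37 - -3401 = -37 + 3401 = 3364$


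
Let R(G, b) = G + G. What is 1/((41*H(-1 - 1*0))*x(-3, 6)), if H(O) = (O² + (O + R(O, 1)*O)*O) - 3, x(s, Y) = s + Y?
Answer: -1/369 ≈ -0.0027100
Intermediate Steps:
x(s, Y) = Y + s
R(G, b) = 2*G
H(O) = -3 + O² + O*(O + 2*O²) (H(O) = (O² + (O + (2*O)*O)*O) - 3 = (O² + (O + 2*O²)*O) - 3 = (O² + O*(O + 2*O²)) - 3 = -3 + O² + O*(O + 2*O²))
1/((41*H(-1 - 1*0))*x(-3, 6)) = 1/((41*(-3 + 2*(-1 - 1*0)² + 2*(-1 - 1*0)³))*(6 - 3)) = 1/((41*(-3 + 2*(-1 + 0)² + 2*(-1 + 0)³))*3) = 1/((41*(-3 + 2*(-1)² + 2*(-1)³))*3) = 1/((41*(-3 + 2*1 + 2*(-1)))*3) = 1/((41*(-3 + 2 - 2))*3) = 1/((41*(-3))*3) = 1/(-123*3) = 1/(-369) = -1/369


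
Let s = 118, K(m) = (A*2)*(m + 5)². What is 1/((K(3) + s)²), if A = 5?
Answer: 1/574564 ≈ 1.7405e-6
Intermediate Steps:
K(m) = 10*(5 + m)² (K(m) = (5*2)*(m + 5)² = 10*(5 + m)²)
1/((K(3) + s)²) = 1/((10*(5 + 3)² + 118)²) = 1/((10*8² + 118)²) = 1/((10*64 + 118)²) = 1/((640 + 118)²) = 1/(758²) = 1/574564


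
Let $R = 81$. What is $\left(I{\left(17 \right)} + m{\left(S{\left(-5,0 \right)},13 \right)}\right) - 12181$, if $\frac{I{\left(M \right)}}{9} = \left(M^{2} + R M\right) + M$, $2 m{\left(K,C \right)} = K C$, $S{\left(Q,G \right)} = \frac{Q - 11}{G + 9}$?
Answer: $\frac{26590}{9} \approx 2954.4$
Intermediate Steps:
$S{\left(Q,G \right)} = \frac{-11 + Q}{9 + G}$
$m{\left(K,C \right)} = \frac{C K}{2}$ ($m{\left(K,C \right)} = \frac{K C}{2} = \frac{C K}{2}$)
$I{\left(M \right)} = 9 M^{2} + 738 M$ ($I{\left(M \right)} = 9 \left(\left(M^{2} + 81 M\right) + M\right) = 9 \left(M^{2} + 82 M\right) = 9 M^{2} + 738 M$)
$\left(I{\left(17 \right)} + m{\left(S{\left(-5,0 \right)},13 \right)}\right) - 12181 = \left(9 \cdot 17 \left(82 + 17\right) + \frac{1}{2} \cdot 13 \frac{-11 - 5}{9 + 0}\right) - 12181 = \left(9 \cdot 17 \cdot 99 + \frac{1}{2} \cdot 13 \cdot \frac{1}{9} \left(-16\right)\right) - 12181 = \left(15147 + \frac{1}{2} \cdot 13 \cdot \frac{1}{9} \left(-16\right)\right) - 12181 = \left(15147 + \frac{1}{2} \cdot 13 \left(- \frac{16}{9}\right)\right) - 12181 = \left(15147 - \frac{104}{9}\right) - 12181 = \frac{136219}{9} - 12181 = \frac{26590}{9}$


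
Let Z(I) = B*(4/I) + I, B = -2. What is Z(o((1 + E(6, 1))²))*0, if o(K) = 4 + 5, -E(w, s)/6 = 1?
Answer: 0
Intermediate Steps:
E(w, s) = -6 (E(w, s) = -6*1 = -6)
o(K) = 9
Z(I) = I - 8/I (Z(I) = -8/I + I = I - 8/I)
Z(o((1 + E(6, 1))²))*0 = (9 - 8/9)*0 = (73/9)*0 = 0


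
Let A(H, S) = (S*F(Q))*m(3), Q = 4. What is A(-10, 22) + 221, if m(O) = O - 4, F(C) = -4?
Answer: 309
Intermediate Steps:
m(O) = -4 + O
A(H, S) = 4*S (A(H, S) = (S*(-4))*(-4 + 3) = -4*S*(-1) = 4*S)
A(-10, 22) + 221 = 4*22 + 221 = 88 + 221 = 309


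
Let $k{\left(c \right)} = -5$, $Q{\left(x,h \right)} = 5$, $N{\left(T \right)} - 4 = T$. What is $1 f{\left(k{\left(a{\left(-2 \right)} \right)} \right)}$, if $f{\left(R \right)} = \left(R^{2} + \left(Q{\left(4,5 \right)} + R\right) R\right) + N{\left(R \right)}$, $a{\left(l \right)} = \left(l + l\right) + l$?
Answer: $24$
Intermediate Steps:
$a{\left(l \right)} = 3 l$ ($a{\left(l \right)} = 2 l + l = 3 l$)
$N{\left(T \right)} = 4 + T$
$f{\left(R \right)} = 4 + R + R^{2} + R \left(5 + R\right)$ ($f{\left(R \right)} = \left(R^{2} + \left(5 + R\right) R\right) + \left(4 + R\right) = \left(R^{2} + R \left(5 + R\right)\right) + \left(4 + R\right) = 4 + R + R^{2} + R \left(5 + R\right)$)
$1 f{\left(k{\left(a{\left(-2 \right)} \right)} \right)} = 1 \left(4 + 2 \left(-5\right)^{2} + 6 \left(-5\right)\right) = 1 \left(4 + 2 \cdot 25 - 30\right) = 1 \left(4 + 50 - 30\right) = 1 \cdot 24 = 24$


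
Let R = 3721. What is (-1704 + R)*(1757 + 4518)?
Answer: 12656675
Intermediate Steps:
(-1704 + R)*(1757 + 4518) = (-1704 + 3721)*(1757 + 4518) = 2017*6275 = 12656675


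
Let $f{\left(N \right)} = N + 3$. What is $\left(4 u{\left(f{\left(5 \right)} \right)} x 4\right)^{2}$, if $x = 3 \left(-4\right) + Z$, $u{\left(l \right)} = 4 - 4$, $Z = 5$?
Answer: $0$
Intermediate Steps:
$f{\left(N \right)} = 3 + N$
$u{\left(l \right)} = 0$ ($u{\left(l \right)} = 4 - 4 = 0$)
$x = -7$ ($x = 3 \left(-4\right) + 5 = -12 + 5 = -7$)
$\left(4 u{\left(f{\left(5 \right)} \right)} x 4\right)^{2} = \left(4 \cdot 0 \left(-7\right) 4\right)^{2} = \left(0 \left(-7\right) 4\right)^{2} = \left(0 \cdot 4\right)^{2} = 0^{2} = 0$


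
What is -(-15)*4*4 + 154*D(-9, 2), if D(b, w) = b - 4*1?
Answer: -1762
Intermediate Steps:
D(b, w) = -4 + b (D(b, w) = b - 4 = -4 + b)
-(-15)*4*4 + 154*D(-9, 2) = -(-15)*4*4 + 154*(-4 - 9) = -5*(-12)*4 + 154*(-13) = 60*4 - 2002 = 240 - 2002 = -1762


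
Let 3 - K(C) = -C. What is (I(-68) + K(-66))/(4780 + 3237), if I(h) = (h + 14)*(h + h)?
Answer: 7281/8017 ≈ 0.90820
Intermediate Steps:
I(h) = 2*h*(14 + h) (I(h) = (14 + h)*(2*h) = 2*h*(14 + h))
K(C) = 3 + C (K(C) = 3 - (-1)*C = 3 + C)
(I(-68) + K(-66))/(4780 + 3237) = (2*(-68)*(14 - 68) + (3 - 66))/(4780 + 3237) = (2*(-68)*(-54) - 63)/8017 = (7344 - 63)*(1/8017) = 7281*(1/8017) = 7281/8017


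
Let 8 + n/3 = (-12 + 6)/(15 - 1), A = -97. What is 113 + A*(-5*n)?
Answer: -85054/7 ≈ -12151.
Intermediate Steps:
n = -177/7 (n = -24 + 3*((-12 + 6)/(15 - 1)) = -24 + 3*(-6/14) = -24 + 3*(-6*1/14) = -24 + 3*(-3/7) = -24 - 9/7 = -177/7 ≈ -25.286)
113 + A*(-5*n) = 113 - (-485)*(-177)/7 = 113 - 97*885/7 = 113 - 85845/7 = -85054/7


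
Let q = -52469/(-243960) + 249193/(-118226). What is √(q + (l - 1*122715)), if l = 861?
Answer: I*√6335629824885784134117810/7210603740 ≈ 349.08*I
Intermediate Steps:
q = -27294962143/14421207480 (q = -52469*(-1/243960) + 249193*(-1/118226) = 52469/243960 - 249193/118226 = -27294962143/14421207480 ≈ -1.8927)
√(q + (l - 1*122715)) = √(-27294962143/14421207480 + (861 - 1*122715)) = √(-27294962143/14421207480 + (861 - 122715)) = √(-27294962143/14421207480 - 121854) = √(-1757309111230063/14421207480) = I*√6335629824885784134117810/7210603740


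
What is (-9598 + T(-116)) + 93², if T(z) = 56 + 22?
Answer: -871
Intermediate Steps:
T(z) = 78
(-9598 + T(-116)) + 93² = (-9598 + 78) + 93² = -9520 + 8649 = -871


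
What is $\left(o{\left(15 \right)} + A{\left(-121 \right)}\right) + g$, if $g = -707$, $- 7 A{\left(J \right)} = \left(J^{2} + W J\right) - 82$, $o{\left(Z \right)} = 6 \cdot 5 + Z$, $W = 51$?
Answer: $- \frac{13022}{7} \approx -1860.3$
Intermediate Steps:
$o{\left(Z \right)} = 30 + Z$
$A{\left(J \right)} = \frac{82}{7} - \frac{51 J}{7} - \frac{J^{2}}{7}$ ($A{\left(J \right)} = - \frac{\left(J^{2} + 51 J\right) - 82}{7} = - \frac{-82 + J^{2} + 51 J}{7} = \frac{82}{7} - \frac{51 J}{7} - \frac{J^{2}}{7}$)
$\left(o{\left(15 \right)} + A{\left(-121 \right)}\right) + g = \left(\left(30 + 15\right) - \left(- \frac{6253}{7} + \frac{14641}{7}\right)\right) - 707 = \left(45 + \left(\frac{82}{7} + \frac{6171}{7} - \frac{14641}{7}\right)\right) - 707 = \left(45 - \frac{8388}{7}\right) - 707 = - \frac{8073}{7} - 707 = - \frac{13022}{7}$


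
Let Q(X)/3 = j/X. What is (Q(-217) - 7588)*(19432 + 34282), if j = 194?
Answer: -88476519092/217 ≈ -4.0773e+8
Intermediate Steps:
Q(X) = 582/X (Q(X) = 3*(194/X) = 582/X)
(Q(-217) - 7588)*(19432 + 34282) = (582/(-217) - 7588)*(19432 + 34282) = (582*(-1/217) - 7588)*53714 = (-582/217 - 7588)*53714 = -1647178/217*53714 = -88476519092/217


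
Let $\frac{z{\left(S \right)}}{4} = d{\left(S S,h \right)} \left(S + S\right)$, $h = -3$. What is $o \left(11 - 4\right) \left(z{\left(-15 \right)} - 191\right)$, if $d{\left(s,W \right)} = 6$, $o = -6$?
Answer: $38262$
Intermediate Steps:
$z{\left(S \right)} = 48 S$ ($z{\left(S \right)} = 4 \cdot 6 \left(S + S\right) = 4 \cdot 6 \cdot 2 S = 4 \cdot 12 S = 48 S$)
$o \left(11 - 4\right) \left(z{\left(-15 \right)} - 191\right) = - 6 \left(11 - 4\right) \left(48 \left(-15\right) - 191\right) = \left(-6\right) 7 \left(-720 - 191\right) = \left(-42\right) \left(-911\right) = 38262$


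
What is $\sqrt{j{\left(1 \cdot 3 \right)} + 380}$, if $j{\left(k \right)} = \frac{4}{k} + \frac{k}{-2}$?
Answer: $\frac{\sqrt{13674}}{6} \approx 19.489$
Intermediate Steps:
$j{\left(k \right)} = \frac{4}{k} - \frac{k}{2}$ ($j{\left(k \right)} = \frac{4}{k} + k \left(- \frac{1}{2}\right) = \frac{4}{k} - \frac{k}{2}$)
$\sqrt{j{\left(1 \cdot 3 \right)} + 380} = \sqrt{\left(\frac{4}{1 \cdot 3} - \frac{1 \cdot 3}{2}\right) + 380} = \sqrt{\left(\frac{4}{3} - \frac{3}{2}\right) + 380} = \sqrt{- \frac{1}{6} + 380} = \sqrt{\frac{2279}{6}} = \frac{\sqrt{13674}}{6}$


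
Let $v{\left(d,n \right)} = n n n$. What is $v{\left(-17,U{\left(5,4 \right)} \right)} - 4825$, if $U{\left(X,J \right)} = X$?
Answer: $-4700$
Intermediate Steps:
$v{\left(d,n \right)} = n^{3}$ ($v{\left(d,n \right)} = n^{2} n = n^{3}$)
$v{\left(-17,U{\left(5,4 \right)} \right)} - 4825 = 5^{3} - 4825 = 125 - 4825 = -4700$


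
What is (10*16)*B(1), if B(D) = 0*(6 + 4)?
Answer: 0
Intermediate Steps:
B(D) = 0 (B(D) = 0*10 = 0)
(10*16)*B(1) = (10*16)*0 = 160*0 = 0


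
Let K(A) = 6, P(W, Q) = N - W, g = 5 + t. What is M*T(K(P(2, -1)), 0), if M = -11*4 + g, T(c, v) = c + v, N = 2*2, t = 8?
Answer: -186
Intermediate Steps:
g = 13 (g = 5 + 8 = 13)
N = 4
P(W, Q) = 4 - W
M = -31 (M = -11*4 + 13 = -44 + 13 = -31)
M*T(K(P(2, -1)), 0) = -31*(6 + 0) = -31*6 = -186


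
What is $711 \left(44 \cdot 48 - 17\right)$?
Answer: $1489545$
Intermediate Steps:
$711 \left(44 \cdot 48 - 17\right) = 711 \left(2112 - 17\right) = 711 \cdot 2095 = 1489545$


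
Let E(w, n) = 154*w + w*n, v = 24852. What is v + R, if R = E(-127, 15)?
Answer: 3389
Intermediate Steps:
E(w, n) = 154*w + n*w
R = -21463 (R = -127*(154 + 15) = -127*169 = -21463)
v + R = 24852 - 21463 = 3389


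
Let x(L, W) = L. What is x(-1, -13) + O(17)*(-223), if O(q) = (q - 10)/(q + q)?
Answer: -1595/34 ≈ -46.912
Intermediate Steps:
O(q) = (-10 + q)/(2*q) (O(q) = (-10 + q)/((2*q)) = (-10 + q)*(1/(2*q)) = (-10 + q)/(2*q))
x(-1, -13) + O(17)*(-223) = -1 + ((½)*(-10 + 17)/17)*(-223) = -1 + ((½)*(1/17)*7)*(-223) = -1 + (7/34)*(-223) = -1 - 1561/34 = -1595/34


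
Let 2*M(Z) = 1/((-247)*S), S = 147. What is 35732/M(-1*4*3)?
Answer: -2594786376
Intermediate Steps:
M(Z) = -1/72618 (M(Z) = (1/(-247*147))/2 = (-1/247*1/147)/2 = (½)*(-1/36309) = -1/72618)
35732/M(-1*4*3) = 35732/(-1/72618) = 35732*(-72618) = -2594786376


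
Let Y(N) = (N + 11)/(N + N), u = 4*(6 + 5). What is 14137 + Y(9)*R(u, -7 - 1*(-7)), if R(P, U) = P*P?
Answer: 146593/9 ≈ 16288.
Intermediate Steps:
u = 44 (u = 4*11 = 44)
Y(N) = (11 + N)/(2*N) (Y(N) = (11 + N)/((2*N)) = (11 + N)*(1/(2*N)) = (11 + N)/(2*N))
R(P, U) = P**2
14137 + Y(9)*R(u, -7 - 1*(-7)) = 14137 + ((1/2)*(11 + 9)/9)*44**2 = 14137 + ((1/2)*(1/9)*20)*1936 = 14137 + (10/9)*1936 = 14137 + 19360/9 = 146593/9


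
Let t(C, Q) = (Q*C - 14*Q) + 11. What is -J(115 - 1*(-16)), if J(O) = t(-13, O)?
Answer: 3526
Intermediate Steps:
t(C, Q) = 11 - 14*Q + C*Q (t(C, Q) = (C*Q - 14*Q) + 11 = (-14*Q + C*Q) + 11 = 11 - 14*Q + C*Q)
J(O) = 11 - 27*O (J(O) = 11 - 14*O - 13*O = 11 - 27*O)
-J(115 - 1*(-16)) = -(11 - 27*(115 - 1*(-16))) = -(11 - 27*(115 + 16)) = -(11 - 27*131) = -(11 - 3537) = -1*(-3526) = 3526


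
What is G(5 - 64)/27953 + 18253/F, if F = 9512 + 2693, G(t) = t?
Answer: 509506014/341166365 ≈ 1.4934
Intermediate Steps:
F = 12205
G(5 - 64)/27953 + 18253/F = (5 - 64)/27953 + 18253/12205 = -59*1/27953 + 18253*(1/12205) = -59/27953 + 18253/12205 = 509506014/341166365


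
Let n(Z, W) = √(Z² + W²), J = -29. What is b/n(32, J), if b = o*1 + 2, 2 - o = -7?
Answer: 11*√1865/1865 ≈ 0.25471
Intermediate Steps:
o = 9 (o = 2 - 1*(-7) = 2 + 7 = 9)
n(Z, W) = √(W² + Z²)
b = 11 (b = 9*1 + 2 = 9 + 2 = 11)
b/n(32, J) = 11/(√((-29)² + 32²)) = 11/(√(841 + 1024)) = 11/(√1865) = 11*(√1865/1865) = 11*√1865/1865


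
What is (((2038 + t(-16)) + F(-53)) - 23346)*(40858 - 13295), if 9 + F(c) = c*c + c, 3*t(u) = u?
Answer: -1535231537/3 ≈ -5.1174e+8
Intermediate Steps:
t(u) = u/3
F(c) = -9 + c + c**2 (F(c) = -9 + (c*c + c) = -9 + (c**2 + c) = -9 + (c + c**2) = -9 + c + c**2)
(((2038 + t(-16)) + F(-53)) - 23346)*(40858 - 13295) = (((2038 + (1/3)*(-16)) + (-9 - 53 + (-53)**2)) - 23346)*(40858 - 13295) = (((2038 - 16/3) + (-9 - 53 + 2809)) - 23346)*27563 = ((6098/3 + 2747) - 23346)*27563 = (14339/3 - 23346)*27563 = -55699/3*27563 = -1535231537/3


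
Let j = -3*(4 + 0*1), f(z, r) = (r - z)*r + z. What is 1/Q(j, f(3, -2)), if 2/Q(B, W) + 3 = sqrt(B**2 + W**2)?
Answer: -3/2 + sqrt(313)/2 ≈ 7.3459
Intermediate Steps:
f(z, r) = z + r*(r - z) (f(z, r) = r*(r - z) + z = z + r*(r - z))
j = -12 (j = -3*(4 + 0) = -3*4 = -12)
Q(B, W) = 2/(-3 + sqrt(B**2 + W**2))
1/Q(j, f(3, -2)) = 1/(2/(-3 + sqrt((-12)**2 + (3 + (-2)**2 - 1*(-2)*3)**2))) = 1/(2/(-3 + sqrt(144 + (3 + 4 + 6)**2))) = 1/(2/(-3 + sqrt(144 + 13**2))) = 1/(2/(-3 + sqrt(144 + 169))) = 1/(2/(-3 + sqrt(313))) = -3/2 + sqrt(313)/2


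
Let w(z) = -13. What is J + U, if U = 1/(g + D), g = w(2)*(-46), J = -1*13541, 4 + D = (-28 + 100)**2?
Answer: -78239897/5778 ≈ -13541.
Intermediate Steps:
D = 5180 (D = -4 + (-28 + 100)**2 = -4 + 72**2 = -4 + 5184 = 5180)
J = -13541
g = 598 (g = -13*(-46) = 598)
U = 1/5778 (U = 1/(598 + 5180) = 1/5778 ≈ 0.00017307)
J + U = -13541 + 1/5778 = -78239897/5778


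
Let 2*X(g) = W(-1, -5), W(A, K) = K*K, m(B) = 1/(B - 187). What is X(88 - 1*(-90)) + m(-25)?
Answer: 2649/212 ≈ 12.495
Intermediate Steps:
m(B) = 1/(-187 + B)
W(A, K) = K²
X(g) = 25/2 (X(g) = (½)*(-5)² = (½)*25 = 25/2)
X(88 - 1*(-90)) + m(-25) = 25/2 + 1/(-187 - 25) = 25/2 + 1/(-212) = 25/2 - 1/212 = 2649/212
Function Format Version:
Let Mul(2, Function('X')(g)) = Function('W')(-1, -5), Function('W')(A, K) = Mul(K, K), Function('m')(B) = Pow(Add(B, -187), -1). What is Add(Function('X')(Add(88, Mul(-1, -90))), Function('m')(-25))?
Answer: Rational(2649, 212) ≈ 12.495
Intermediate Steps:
Function('m')(B) = Pow(Add(-187, B), -1)
Function('W')(A, K) = Pow(K, 2)
Function('X')(g) = Rational(25, 2) (Function('X')(g) = Mul(Rational(1, 2), Pow(-5, 2)) = Mul(Rational(1, 2), 25) = Rational(25, 2))
Add(Function('X')(Add(88, Mul(-1, -90))), Function('m')(-25)) = Add(Rational(25, 2), Pow(Add(-187, -25), -1)) = Add(Rational(25, 2), Pow(-212, -1)) = Add(Rational(25, 2), Rational(-1, 212)) = Rational(2649, 212)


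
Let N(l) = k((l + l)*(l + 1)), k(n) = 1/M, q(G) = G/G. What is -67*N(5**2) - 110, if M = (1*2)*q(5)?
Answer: -287/2 ≈ -143.50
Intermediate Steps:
q(G) = 1
M = 2 (M = (1*2)*1 = 2*1 = 2)
k(n) = 1/2
N(l) = 1/2
-67*N(5**2) - 110 = -67*1/2 - 110 = -67/2 - 110 = -287/2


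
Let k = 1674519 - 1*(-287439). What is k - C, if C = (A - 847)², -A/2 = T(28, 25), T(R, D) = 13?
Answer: 1199829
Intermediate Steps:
A = -26 (A = -2*13 = -26)
k = 1961958 (k = 1674519 + 287439 = 1961958)
C = 762129 (C = (-26 - 847)² = (-873)² = 762129)
k - C = 1961958 - 1*762129 = 1961958 - 762129 = 1199829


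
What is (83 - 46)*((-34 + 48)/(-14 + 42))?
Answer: 37/2 ≈ 18.500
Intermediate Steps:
(83 - 46)*((-34 + 48)/(-14 + 42)) = 37*(14/28) = 37*(14*(1/28)) = 37*(½) = 37/2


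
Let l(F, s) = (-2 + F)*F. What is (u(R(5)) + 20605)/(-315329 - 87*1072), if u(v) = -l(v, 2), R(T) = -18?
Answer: -20245/408593 ≈ -0.049548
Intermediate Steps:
l(F, s) = F*(-2 + F)
u(v) = -v*(-2 + v)
(u(R(5)) + 20605)/(-315329 - 87*1072) = (-18*(2 - 1*(-18)) + 20605)/(-315329 - 87*1072) = (-18*(2 + 18) + 20605)/(-315329 - 93264) = (-18*20 + 20605)/(-408593) = (-360 + 20605)*(-1/408593) = 20245*(-1/408593) = -20245/408593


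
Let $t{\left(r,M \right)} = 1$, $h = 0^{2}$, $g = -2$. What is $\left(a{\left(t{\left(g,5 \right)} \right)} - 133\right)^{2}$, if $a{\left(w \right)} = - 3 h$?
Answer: $17689$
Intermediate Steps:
$h = 0$
$a{\left(w \right)} = 0$ ($a{\left(w \right)} = \left(-3\right) 0 = 0$)
$\left(a{\left(t{\left(g,5 \right)} \right)} - 133\right)^{2} = \left(0 - 133\right)^{2} = \left(-133\right)^{2} = 17689$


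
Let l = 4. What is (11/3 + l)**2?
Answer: 529/9 ≈ 58.778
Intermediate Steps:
(11/3 + l)**2 = (11/3 + 4)**2 = (23/3)**2 = 529/9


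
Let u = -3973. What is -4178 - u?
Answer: -205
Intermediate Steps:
-4178 - u = -4178 - 1*(-3973) = -4178 + 3973 = -205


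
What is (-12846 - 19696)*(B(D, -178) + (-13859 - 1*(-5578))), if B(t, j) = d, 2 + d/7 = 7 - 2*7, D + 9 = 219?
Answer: 271530448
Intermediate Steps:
D = 210 (D = -9 + 219 = 210)
d = -63 (d = -14 + 7*(7 - 2*7) = -14 + 7*(7 - 14) = -14 + 7*(-7) = -14 - 49 = -63)
B(t, j) = -63
(-12846 - 19696)*(B(D, -178) + (-13859 - 1*(-5578))) = (-12846 - 19696)*(-63 + (-13859 - 1*(-5578))) = -32542*(-63 + (-13859 + 5578)) = -32542*(-63 - 8281) = -32542*(-8344) = 271530448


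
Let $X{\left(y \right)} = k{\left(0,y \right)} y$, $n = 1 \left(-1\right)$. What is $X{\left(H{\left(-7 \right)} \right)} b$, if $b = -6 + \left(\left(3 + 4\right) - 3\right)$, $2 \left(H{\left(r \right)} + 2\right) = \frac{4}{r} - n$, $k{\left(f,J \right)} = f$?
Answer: $0$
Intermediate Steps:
$n = -1$
$H{\left(r \right)} = - \frac{3}{2} + \frac{2}{r}$ ($H{\left(r \right)} = -2 + \frac{\frac{4}{r} - -1}{2} = -2 + \frac{\frac{4}{r} + 1}{2} = -2 + \frac{1 + \frac{4}{r}}{2} = -2 + \left(\frac{1}{2} + \frac{2}{r}\right) = - \frac{3}{2} + \frac{2}{r}$)
$X{\left(y \right)} = 0$ ($X{\left(y \right)} = 0 y = 0$)
$b = -2$ ($b = -6 + \left(7 - 3\right) = -6 + 4 = -2$)
$X{\left(H{\left(-7 \right)} \right)} b = 0 \left(-2\right) = 0$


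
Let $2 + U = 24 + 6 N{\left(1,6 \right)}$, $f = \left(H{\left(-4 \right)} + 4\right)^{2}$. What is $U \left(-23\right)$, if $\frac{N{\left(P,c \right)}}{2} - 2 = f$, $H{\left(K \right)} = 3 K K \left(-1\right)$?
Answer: $-535394$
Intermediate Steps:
$H{\left(K \right)} = - 3 K^{2}$ ($H{\left(K \right)} = 3 K^{2} \left(-1\right) = 3 \left(- K^{2}\right) = - 3 K^{2}$)
$f = 1936$ ($f = \left(- 3 \left(-4\right)^{2} + 4\right)^{2} = \left(\left(-3\right) 16 + 4\right)^{2} = \left(-48 + 4\right)^{2} = \left(-44\right)^{2} = 1936$)
$N{\left(P,c \right)} = 3876$ ($N{\left(P,c \right)} = 4 + 2 \cdot 1936 = 4 + 3872 = 3876$)
$U = 23278$ ($U = -2 + \left(24 + 6 \cdot 3876\right) = -2 + \left(24 + 23256\right) = -2 + 23280 = 23278$)
$U \left(-23\right) = 23278 \left(-23\right) = -535394$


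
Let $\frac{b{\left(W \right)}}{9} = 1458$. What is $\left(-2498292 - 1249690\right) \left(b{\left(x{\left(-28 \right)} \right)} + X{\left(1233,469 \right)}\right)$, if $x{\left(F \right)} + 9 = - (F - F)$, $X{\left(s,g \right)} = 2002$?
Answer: $-56684479768$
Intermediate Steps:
$x{\left(F \right)} = -9$ ($x{\left(F \right)} = -9 - \left(F - F\right) = -9 - 0 = -9 + 0 = -9$)
$b{\left(W \right)} = 13122$ ($b{\left(W \right)} = 9 \cdot 1458 = 13122$)
$\left(-2498292 - 1249690\right) \left(b{\left(x{\left(-28 \right)} \right)} + X{\left(1233,469 \right)}\right) = \left(-2498292 - 1249690\right) \left(13122 + 2002\right) = \left(-3747982\right) 15124 = -56684479768$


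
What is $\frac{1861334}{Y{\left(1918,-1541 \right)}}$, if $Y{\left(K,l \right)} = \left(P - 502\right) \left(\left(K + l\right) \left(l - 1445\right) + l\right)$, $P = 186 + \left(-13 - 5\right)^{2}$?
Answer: $- \frac{930667}{4509052} \approx -0.2064$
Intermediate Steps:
$P = 510$ ($P = 186 + \left(-18\right)^{2} = 186 + 324 = 510$)
$Y{\left(K,l \right)} = 8 l + 8 \left(-1445 + l\right) \left(K + l\right)$ ($Y{\left(K,l \right)} = \left(510 - 502\right) \left(\left(K + l\right) \left(l - 1445\right) + l\right) = 8 \left(\left(K + l\right) \left(-1445 + l\right) + l\right) = 8 \left(\left(-1445 + l\right) \left(K + l\right) + l\right) = 8 \left(l + \left(-1445 + l\right) \left(K + l\right)\right) = 8 l + 8 \left(-1445 + l\right) \left(K + l\right)$)
$\frac{1861334}{Y{\left(1918,-1541 \right)}} = \frac{1861334}{\left(-11560\right) 1918 - -17801632 + 8 \left(-1541\right)^{2} + 8 \cdot 1918 \left(-1541\right)} = \frac{1861334}{-22172080 + 17801632 + 8 \cdot 2374681 - 23645104} = \frac{1861334}{-22172080 + 17801632 + 18997448 - 23645104} = \frac{1861334}{-9018104} = 1861334 \left(- \frac{1}{9018104}\right) = - \frac{930667}{4509052}$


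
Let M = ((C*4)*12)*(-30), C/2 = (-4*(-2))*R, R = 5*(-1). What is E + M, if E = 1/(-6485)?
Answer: 747071999/6485 ≈ 1.1520e+5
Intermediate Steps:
R = -5
C = -80 (C = 2*(-4*(-2)*(-5)) = 2*(8*(-5)) = 2*(-40) = -80)
E = -1/6485 ≈ -0.00015420
M = 115200 (M = (-80*4*12)*(-30) = -320*12*(-30) = -3840*(-30) = 115200)
E + M = -1/6485 + 115200 = 747071999/6485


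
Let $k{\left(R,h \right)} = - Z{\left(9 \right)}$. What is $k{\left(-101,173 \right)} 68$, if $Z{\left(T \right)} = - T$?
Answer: $612$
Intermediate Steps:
$k{\left(R,h \right)} = 9$ ($k{\left(R,h \right)} = - \left(-1\right) 9 = \left(-1\right) \left(-9\right) = 9$)
$k{\left(-101,173 \right)} 68 = 9 \cdot 68 = 612$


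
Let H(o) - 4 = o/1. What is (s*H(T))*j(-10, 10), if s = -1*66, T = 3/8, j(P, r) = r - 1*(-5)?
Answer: -17325/4 ≈ -4331.3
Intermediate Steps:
j(P, r) = 5 + r (j(P, r) = r + 5 = 5 + r)
T = 3/8 (T = 3*(⅛) = 3/8 ≈ 0.37500)
H(o) = 4 + o (H(o) = 4 + o/1 = 4 + o*1 = 4 + o)
s = -66
(s*H(T))*j(-10, 10) = (-66*(4 + 3/8))*(5 + 10) = -66*35/8*15 = -1155/4*15 = -17325/4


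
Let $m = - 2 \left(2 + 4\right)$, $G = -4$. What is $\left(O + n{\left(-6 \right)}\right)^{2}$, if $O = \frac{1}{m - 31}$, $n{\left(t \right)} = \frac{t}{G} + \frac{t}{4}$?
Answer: $\frac{1}{1849} \approx 0.00054083$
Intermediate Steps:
$m = -12$ ($m = \left(-2\right) 6 = -12$)
$n{\left(t \right)} = 0$ ($n{\left(t \right)} = \frac{t}{-4} + \frac{t}{4} = t \left(- \frac{1}{4}\right) + t \frac{1}{4} = - \frac{t}{4} + \frac{t}{4} = 0$)
$O = - \frac{1}{43}$ ($O = \frac{1}{-12 - 31} = \frac{1}{-43} = - \frac{1}{43} \approx -0.023256$)
$\left(O + n{\left(-6 \right)}\right)^{2} = \left(- \frac{1}{43} + 0\right)^{2} = \left(- \frac{1}{43}\right)^{2} = \frac{1}{1849}$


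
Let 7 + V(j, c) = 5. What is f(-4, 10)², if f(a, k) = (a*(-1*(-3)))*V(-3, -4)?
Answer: 576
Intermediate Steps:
V(j, c) = -2 (V(j, c) = -7 + 5 = -2)
f(a, k) = -6*a (f(a, k) = (a*(-1*(-3)))*(-2) = (a*3)*(-2) = (3*a)*(-2) = -6*a)
f(-4, 10)² = (-6*(-4))² = 24² = 576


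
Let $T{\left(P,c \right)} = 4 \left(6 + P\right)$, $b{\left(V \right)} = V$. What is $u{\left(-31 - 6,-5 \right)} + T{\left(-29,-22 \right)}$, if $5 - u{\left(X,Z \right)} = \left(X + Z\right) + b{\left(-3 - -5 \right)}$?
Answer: $-47$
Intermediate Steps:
$T{\left(P,c \right)} = 24 + 4 P$
$u{\left(X,Z \right)} = 3 - X - Z$ ($u{\left(X,Z \right)} = 5 - \left(\left(X + Z\right) - -2\right) = 5 - \left(\left(X + Z\right) + \left(-3 + 5\right)\right) = 5 - \left(\left(X + Z\right) + 2\right) = 5 - \left(2 + X + Z\right) = 3 - X - Z$)
$u{\left(-31 - 6,-5 \right)} + T{\left(-29,-22 \right)} = \left(3 - \left(-31 - 6\right) - -5\right) + \left(24 + 4 \left(-29\right)\right) = \left(3 - \left(-31 - 6\right) + 5\right) + \left(24 - 116\right) = \left(3 - -37 + 5\right) - 92 = \left(3 + 37 + 5\right) - 92 = 45 - 92 = -47$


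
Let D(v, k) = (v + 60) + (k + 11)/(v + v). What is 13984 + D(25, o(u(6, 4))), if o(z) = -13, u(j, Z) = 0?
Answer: 351724/25 ≈ 14069.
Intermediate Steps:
D(v, k) = 60 + v + (11 + k)/(2*v) (D(v, k) = (60 + v) + (11 + k)/((2*v)) = (60 + v) + (11 + k)*(1/(2*v)) = (60 + v) + (11 + k)/(2*v) = 60 + v + (11 + k)/(2*v))
13984 + D(25, o(u(6, 4))) = 13984 + (½)*(11 - 13 + 2*25*(60 + 25))/25 = 13984 + (½)*(1/25)*(11 - 13 + 2*25*85) = 13984 + (½)*(1/25)*(11 - 13 + 4250) = 13984 + (½)*(1/25)*4248 = 13984 + 2124/25 = 351724/25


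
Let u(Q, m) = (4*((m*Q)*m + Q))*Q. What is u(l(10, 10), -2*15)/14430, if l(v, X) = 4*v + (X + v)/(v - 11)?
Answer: 144160/1443 ≈ 99.903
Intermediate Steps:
l(v, X) = 4*v + (X + v)/(-11 + v)
u(Q, m) = Q*(4*Q + 4*Q*m**2) (u(Q, m) = (4*((Q*m)*m + Q))*Q = (4*(Q*m**2 + Q))*Q = (4*(Q + Q*m**2))*Q = (4*Q + 4*Q*m**2)*Q = Q*(4*Q + 4*Q*m**2))
u(l(10, 10), -2*15)/14430 = (4*((10 - 43*10 + 4*10**2)/(-11 + 10))**2*(1 + (-2*15)**2))/14430 = (4*((10 - 430 + 4*100)/(-1))**2*(1 + (-30)**2))*(1/14430) = (4*(-(10 - 430 + 400))**2*(1 + 900))*(1/14430) = (4*(-1*(-20))**2*901)*(1/14430) = (4*20**2*901)*(1/14430) = (4*400*901)*(1/14430) = 1441600*(1/14430) = 144160/1443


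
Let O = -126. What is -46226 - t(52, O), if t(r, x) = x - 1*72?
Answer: -46028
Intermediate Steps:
t(r, x) = -72 + x (t(r, x) = x - 72 = -72 + x)
-46226 - t(52, O) = -46226 - (-72 - 126) = -46226 - 1*(-198) = -46226 + 198 = -46028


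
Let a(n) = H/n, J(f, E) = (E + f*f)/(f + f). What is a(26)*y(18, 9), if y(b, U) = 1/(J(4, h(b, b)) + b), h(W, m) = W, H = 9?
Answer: 18/1157 ≈ 0.015557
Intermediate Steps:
J(f, E) = (E + f²)/(2*f) (J(f, E) = (E + f²)/((2*f)) = (E + f²)*(1/(2*f)) = (E + f²)/(2*f))
a(n) = 9/n
y(b, U) = 1/(2 + 9*b/8) (y(b, U) = 1/((½)*(b + 4²)/4 + b) = 1/((½)*(¼)*(b + 16) + b) = 1/((½)*(¼)*(16 + b) + b) = 1/((2 + b/8) + b) = 1/(2 + 9*b/8))
a(26)*y(18, 9) = (9/26)*(8/(16 + 9*18)) = (9*(1/26))*(8/(16 + 162)) = 9*(8/178)/26 = 9*(8*(1/178))/26 = (9/26)*(4/89) = 18/1157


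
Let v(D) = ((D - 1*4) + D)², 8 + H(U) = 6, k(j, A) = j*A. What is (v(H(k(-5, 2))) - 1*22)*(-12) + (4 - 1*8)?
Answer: -508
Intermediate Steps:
k(j, A) = A*j
H(U) = -2 (H(U) = -8 + 6 = -2)
v(D) = (-4 + 2*D)² (v(D) = ((D - 4) + D)² = ((-4 + D) + D)² = (-4 + 2*D)²)
(v(H(k(-5, 2))) - 1*22)*(-12) + (4 - 1*8) = (4*(-2 - 2)² - 1*22)*(-12) + (4 - 1*8) = (4*(-4)² - 22)*(-12) + (4 - 8) = (4*16 - 22)*(-12) - 4 = (64 - 22)*(-12) - 4 = 42*(-12) - 4 = -504 - 4 = -508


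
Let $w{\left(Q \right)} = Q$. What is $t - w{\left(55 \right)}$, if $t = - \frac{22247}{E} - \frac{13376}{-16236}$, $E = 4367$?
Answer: $- \frac{95509840}{1611423} \approx -59.271$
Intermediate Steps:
$t = - \frac{6881575}{1611423}$ ($t = - \frac{22247}{4367} - \frac{13376}{-16236} = \left(-22247\right) \frac{1}{4367} - - \frac{304}{369} = - \frac{22247}{4367} + \frac{304}{369} = - \frac{6881575}{1611423} \approx -4.2705$)
$t - w{\left(55 \right)} = - \frac{6881575}{1611423} - 55 = - \frac{95509840}{1611423}$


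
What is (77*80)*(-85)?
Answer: -523600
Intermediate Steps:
(77*80)*(-85) = 6160*(-85) = -523600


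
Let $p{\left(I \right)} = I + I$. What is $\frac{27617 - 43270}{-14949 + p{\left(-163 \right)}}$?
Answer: $\frac{15653}{15275} \approx 1.0247$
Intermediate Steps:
$p{\left(I \right)} = 2 I$
$\frac{27617 - 43270}{-14949 + p{\left(-163 \right)}} = \frac{27617 - 43270}{-14949 + 2 \left(-163\right)} = - \frac{15653}{-14949 - 326} = - \frac{15653}{-15275} = \left(-15653\right) \left(- \frac{1}{15275}\right) = \frac{15653}{15275}$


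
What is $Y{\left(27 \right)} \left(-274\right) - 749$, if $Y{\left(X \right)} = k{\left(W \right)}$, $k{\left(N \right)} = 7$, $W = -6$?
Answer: $-2667$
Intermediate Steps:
$Y{\left(X \right)} = 7$
$Y{\left(27 \right)} \left(-274\right) - 749 = 7 \left(-274\right) - 749 = -1918 - 749 = -2667$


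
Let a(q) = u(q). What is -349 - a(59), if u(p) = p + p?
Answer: -467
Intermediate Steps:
u(p) = 2*p
a(q) = 2*q
-349 - a(59) = -349 - 2*59 = -349 - 1*118 = -349 - 118 = -467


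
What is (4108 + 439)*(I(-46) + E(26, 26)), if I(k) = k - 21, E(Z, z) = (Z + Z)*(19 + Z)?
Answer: 10335331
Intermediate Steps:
E(Z, z) = 2*Z*(19 + Z) (E(Z, z) = (2*Z)*(19 + Z) = 2*Z*(19 + Z))
I(k) = -21 + k
(4108 + 439)*(I(-46) + E(26, 26)) = (4108 + 439)*((-21 - 46) + 2*26*(19 + 26)) = 4547*(-67 + 2*26*45) = 4547*(-67 + 2340) = 4547*2273 = 10335331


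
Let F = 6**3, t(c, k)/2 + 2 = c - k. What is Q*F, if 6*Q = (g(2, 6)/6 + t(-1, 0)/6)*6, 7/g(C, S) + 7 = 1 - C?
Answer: -495/2 ≈ -247.50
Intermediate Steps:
g(C, S) = 7/(-6 - C) (g(C, S) = 7/(-7 + (1 - C)) = 7/(-6 - C))
t(c, k) = -4 - 2*k + 2*c (t(c, k) = -4 + 2*(c - k) = -4 + (-2*k + 2*c) = -4 - 2*k + 2*c)
F = 216
Q = -55/48 (Q = ((-7/(6 + 2)/6 + (-4 - 2*0 + 2*(-1))/6)*6)/6 = ((-7/8*(1/6) + (-4 + 0 - 2)*(1/6))*6)/6 = ((-7*1/8*(1/6) - 6*1/6)*6)/6 = ((-7/8*1/6 - 1)*6)/6 = ((-7/48 - 1)*6)/6 = (-55/48*6)/6 = (1/6)*(-55/8) = -55/48 ≈ -1.1458)
Q*F = -55/48*216 = -495/2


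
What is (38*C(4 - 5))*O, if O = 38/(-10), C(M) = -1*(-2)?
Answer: -1444/5 ≈ -288.80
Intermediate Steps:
C(M) = 2
O = -19/5 (O = 38*(-⅒) = -19/5 ≈ -3.8000)
(38*C(4 - 5))*O = (38*2)*(-19/5) = 76*(-19/5) = -1444/5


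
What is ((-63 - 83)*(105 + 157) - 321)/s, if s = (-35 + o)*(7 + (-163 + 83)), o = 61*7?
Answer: 38573/28616 ≈ 1.3480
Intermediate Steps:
o = 427
s = -28616 (s = (-35 + 427)*(7 + (-163 + 83)) = 392*(7 - 80) = 392*(-73) = -28616)
((-63 - 83)*(105 + 157) - 321)/s = ((-63 - 83)*(105 + 157) - 321)/(-28616) = (-146*262 - 321)*(-1/28616) = (-38252 - 321)*(-1/28616) = -38573*(-1/28616) = 38573/28616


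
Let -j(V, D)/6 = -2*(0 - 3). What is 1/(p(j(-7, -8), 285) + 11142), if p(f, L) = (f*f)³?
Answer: 1/2176793478 ≈ 4.5939e-10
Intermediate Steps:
j(V, D) = -36 (j(V, D) = -(-12)*(0 - 3) = -(-12)*(-3) = -6*6 = -36)
p(f, L) = f⁶ (p(f, L) = (f²)³ = f⁶)
1/(p(j(-7, -8), 285) + 11142) = 1/((-36)⁶ + 11142) = 1/(2176782336 + 11142) = 1/2176793478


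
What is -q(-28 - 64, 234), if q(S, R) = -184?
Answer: 184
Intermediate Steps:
-q(-28 - 64, 234) = -1*(-184) = 184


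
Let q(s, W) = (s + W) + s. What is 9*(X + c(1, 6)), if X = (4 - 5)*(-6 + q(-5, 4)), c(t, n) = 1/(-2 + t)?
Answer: 99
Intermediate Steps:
q(s, W) = W + 2*s (q(s, W) = (W + s) + s = W + 2*s)
X = 12 (X = (4 - 5)*(-6 + (4 + 2*(-5))) = -(-6 + (4 - 10)) = -(-6 - 6) = -1*(-12) = 12)
9*(X + c(1, 6)) = 9*(12 + 1/(-2 + 1)) = 9*(12 + 1/(-1)) = 9*(12 - 1) = 9*11 = 99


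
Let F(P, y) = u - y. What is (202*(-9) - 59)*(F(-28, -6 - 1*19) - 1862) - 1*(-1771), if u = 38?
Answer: 3378494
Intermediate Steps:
F(P, y) = 38 - y
(202*(-9) - 59)*(F(-28, -6 - 1*19) - 1862) - 1*(-1771) = (202*(-9) - 59)*((38 - (-6 - 1*19)) - 1862) - 1*(-1771) = (-1818 - 59)*((38 - (-6 - 19)) - 1862) + 1771 = -1877*((38 - 1*(-25)) - 1862) + 1771 = -1877*((38 + 25) - 1862) + 1771 = -1877*(63 - 1862) + 1771 = -1877*(-1799) + 1771 = 3376723 + 1771 = 3378494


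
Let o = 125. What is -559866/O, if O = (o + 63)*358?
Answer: -279933/33652 ≈ -8.3185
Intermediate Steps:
O = 67304 (O = (125 + 63)*358 = 188*358 = 67304)
-559866/O = -559866/67304 = -559866*1/67304 = -279933/33652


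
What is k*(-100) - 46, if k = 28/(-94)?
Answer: -762/47 ≈ -16.213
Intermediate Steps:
k = -14/47 (k = 28*(-1/94) = -14/47 ≈ -0.29787)
k*(-100) - 46 = -14/47*(-100) - 46 = 1400/47 - 46 = -762/47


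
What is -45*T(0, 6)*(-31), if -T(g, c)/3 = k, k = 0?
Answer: 0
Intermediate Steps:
T(g, c) = 0 (T(g, c) = -3*0 = 0)
-45*T(0, 6)*(-31) = -45*0*(-31) = 0*(-31) = 0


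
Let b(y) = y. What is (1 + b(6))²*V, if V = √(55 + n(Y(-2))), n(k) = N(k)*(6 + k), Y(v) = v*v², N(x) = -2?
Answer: 49*√59 ≈ 376.38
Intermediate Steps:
Y(v) = v³
n(k) = -12 - 2*k (n(k) = -2*(6 + k) = -12 - 2*k)
V = √59 (V = √(55 + (-12 - 2*(-2)³)) = √(55 + (-12 - 2*(-8))) = √(55 + (-12 + 16)) = √(55 + 4) = √59 ≈ 7.6811)
(1 + b(6))²*V = (1 + 6)²*√59 = 7²*√59 = 49*√59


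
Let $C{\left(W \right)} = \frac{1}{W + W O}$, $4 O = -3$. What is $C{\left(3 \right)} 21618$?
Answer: $28824$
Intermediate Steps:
$O = - \frac{3}{4}$ ($O = \frac{1}{4} \left(-3\right) = - \frac{3}{4} \approx -0.75$)
$C{\left(W \right)} = \frac{4}{W}$ ($C{\left(W \right)} = \frac{1}{W + W \left(- \frac{3}{4}\right)} = \frac{1}{W - \frac{3 W}{4}} = \frac{1}{\frac{1}{4} W} = \frac{4}{W}$)
$C{\left(3 \right)} 21618 = \frac{4}{3} \cdot 21618 = 28824$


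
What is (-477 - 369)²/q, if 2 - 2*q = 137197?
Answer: -1431432/137195 ≈ -10.434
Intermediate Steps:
q = -137195/2 (q = 1 - ½*137197 = 1 - 137197/2 = -137195/2 ≈ -68598.)
(-477 - 369)²/q = (-477 - 369)²/(-137195/2) = (-846)²*(-2/137195) = 715716*(-2/137195) = -1431432/137195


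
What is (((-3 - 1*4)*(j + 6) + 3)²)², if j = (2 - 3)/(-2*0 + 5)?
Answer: 1249198336/625 ≈ 1.9987e+6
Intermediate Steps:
j = -⅕ (j = -1/(0 + 5) = -1/5 = -1*⅕ = -⅕ ≈ -0.20000)
(((-3 - 1*4)*(j + 6) + 3)²)² = (((-3 - 1*4)*(-⅕ + 6) + 3)²)² = (((-3 - 4)*(29/5) + 3)²)² = ((-7*29/5 + 3)²)² = ((-203/5 + 3)²)² = ((-188/5)²)² = (35344/25)² = 1249198336/625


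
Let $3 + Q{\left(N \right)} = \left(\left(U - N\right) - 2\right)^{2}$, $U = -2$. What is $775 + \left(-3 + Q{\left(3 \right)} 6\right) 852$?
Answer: $233371$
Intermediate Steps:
$Q{\left(N \right)} = -3 + \left(-4 - N\right)^{2}$ ($Q{\left(N \right)} = -3 + \left(\left(-2 - N\right) - 2\right)^{2} = -3 + \left(-4 - N\right)^{2}$)
$775 + \left(-3 + Q{\left(3 \right)} 6\right) 852 = 775 + \left(-3 + \left(-3 + \left(4 + 3\right)^{2}\right) 6\right) 852 = 775 + \left(-3 + \left(-3 + 7^{2}\right) 6\right) 852 = 775 + \left(-3 + \left(-3 + 49\right) 6\right) 852 = 775 + \left(-3 + 46 \cdot 6\right) 852 = 775 + \left(-3 + 276\right) 852 = 775 + 273 \cdot 852 = 775 + 232596 = 233371$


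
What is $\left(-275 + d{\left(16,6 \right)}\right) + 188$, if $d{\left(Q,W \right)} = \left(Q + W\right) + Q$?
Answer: $-49$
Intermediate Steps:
$d{\left(Q,W \right)} = W + 2 Q$
$\left(-275 + d{\left(16,6 \right)}\right) + 188 = \left(-275 + \left(6 + 2 \cdot 16\right)\right) + 188 = \left(-275 + \left(6 + 32\right)\right) + 188 = \left(-275 + 38\right) + 188 = -237 + 188 = -49$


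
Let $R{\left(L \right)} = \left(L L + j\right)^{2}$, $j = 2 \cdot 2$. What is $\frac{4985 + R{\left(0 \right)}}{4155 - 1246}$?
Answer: $\frac{5001}{2909} \approx 1.7191$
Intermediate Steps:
$j = 4$
$R{\left(L \right)} = \left(4 + L^{2}\right)^{2}$ ($R{\left(L \right)} = \left(L L + 4\right)^{2} = \left(L^{2} + 4\right)^{2} = \left(4 + L^{2}\right)^{2}$)
$\frac{4985 + R{\left(0 \right)}}{4155 - 1246} = \frac{4985 + \left(4 + 0^{2}\right)^{2}}{4155 - 1246} = \frac{4985 + \left(4 + 0\right)^{2}}{2909} = \left(4985 + 4^{2}\right) \frac{1}{2909} = \left(4985 + 16\right) \frac{1}{2909} = 5001 \cdot \frac{1}{2909} = \frac{5001}{2909}$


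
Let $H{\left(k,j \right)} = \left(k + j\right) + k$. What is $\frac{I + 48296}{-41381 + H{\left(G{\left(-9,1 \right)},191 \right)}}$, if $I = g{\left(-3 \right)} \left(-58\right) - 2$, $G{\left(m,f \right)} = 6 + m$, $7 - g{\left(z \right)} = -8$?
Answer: $- \frac{3952}{3433} \approx -1.1512$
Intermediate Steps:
$g{\left(z \right)} = 15$ ($g{\left(z \right)} = 7 - -8 = 7 + 8 = 15$)
$H{\left(k,j \right)} = j + 2 k$ ($H{\left(k,j \right)} = \left(j + k\right) + k = j + 2 k$)
$I = -872$ ($I = 15 \left(-58\right) - 2 = -870 - 2 = -872$)
$\frac{I + 48296}{-41381 + H{\left(G{\left(-9,1 \right)},191 \right)}} = \frac{-872 + 48296}{-41381 + \left(191 + 2 \left(6 - 9\right)\right)} = \frac{47424}{-41381 + \left(191 + 2 \left(-3\right)\right)} = \frac{47424}{-41381 + \left(191 - 6\right)} = \frac{47424}{-41381 + 185} = \frac{47424}{-41196} = 47424 \left(- \frac{1}{41196}\right) = - \frac{3952}{3433}$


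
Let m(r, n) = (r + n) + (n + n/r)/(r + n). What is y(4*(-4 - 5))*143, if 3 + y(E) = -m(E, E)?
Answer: 705419/72 ≈ 9797.5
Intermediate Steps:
m(r, n) = n + r + (n + n/r)/(n + r) (m(r, n) = (n + r) + (n + n/r)/(n + r) = n + r + (n + n/r)/(n + r))
y(E) = -3 - (E + E² + 4*E³)/(2*E²) (y(E) = -3 - (E + E³ + E*E + E*E² + 2*E*E²)/(E*(E + E)) = -3 - (E + E³ + E² + E³ + 2*E³)/(E*(2*E)) = -3 - 1/(2*E)*(E + E² + 4*E³)/E = -3 - (E + E² + 4*E³)/(2*E²))
y(4*(-4 - 5))*143 = (-7/2 - 8*(-4 - 5) - 1/(4*(-4 - 5))/2)*143 = (-7/2 - 8*(-9) - 1/(2*(4*(-9))))*143 = (-7/2 - 2*(-36) - ½/(-36))*143 = (-7/2 + 72 - ½*(-1/36))*143 = (-7/2 + 72 + 1/72)*143 = (4933/72)*143 = 705419/72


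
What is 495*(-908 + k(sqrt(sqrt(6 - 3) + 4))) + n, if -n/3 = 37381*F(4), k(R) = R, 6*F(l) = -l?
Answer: -374698 + 495*sqrt(4 + sqrt(3)) ≈ -3.7351e+5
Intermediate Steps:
F(l) = -l/6 (F(l) = (-l)/6 = -l/6)
n = 74762 (n = -112143*(-1/6*4) = -112143*(-2)/3 = -3*(-74762/3) = 74762)
495*(-908 + k(sqrt(sqrt(6 - 3) + 4))) + n = 495*(-908 + sqrt(sqrt(6 - 3) + 4)) + 74762 = 495*(-908 + sqrt(sqrt(3) + 4)) + 74762 = 495*(-908 + sqrt(4 + sqrt(3))) + 74762 = (-449460 + 495*sqrt(4 + sqrt(3))) + 74762 = -374698 + 495*sqrt(4 + sqrt(3))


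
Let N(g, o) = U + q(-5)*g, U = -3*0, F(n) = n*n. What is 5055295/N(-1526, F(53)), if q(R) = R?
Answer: 144437/218 ≈ 662.55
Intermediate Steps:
F(n) = n²
U = 0
N(g, o) = -5*g (N(g, o) = 0 - 5*g = -5*g)
5055295/N(-1526, F(53)) = 5055295/((-5*(-1526))) = 5055295/7630 = 5055295*(1/7630) = 144437/218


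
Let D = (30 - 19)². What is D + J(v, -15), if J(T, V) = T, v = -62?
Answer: 59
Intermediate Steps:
D = 121 (D = 11² = 121)
D + J(v, -15) = 121 - 62 = 59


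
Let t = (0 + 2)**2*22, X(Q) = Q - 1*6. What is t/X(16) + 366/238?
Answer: 6151/595 ≈ 10.338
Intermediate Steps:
X(Q) = -6 + Q (X(Q) = Q - 6 = -6 + Q)
t = 88 (t = 2**2*22 = 4*22 = 88)
t/X(16) + 366/238 = 88/(-6 + 16) + 366/238 = 88/10 + 366*(1/238) = 88*(1/10) + 183/119 = 44/5 + 183/119 = 6151/595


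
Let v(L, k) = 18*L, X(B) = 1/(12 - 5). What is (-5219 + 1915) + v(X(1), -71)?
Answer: -23110/7 ≈ -3301.4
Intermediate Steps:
X(B) = ⅐ (X(B) = 1/7 = ⅐)
(-5219 + 1915) + v(X(1), -71) = (-5219 + 1915) + 18*(⅐) = -3304 + 18/7 = -23110/7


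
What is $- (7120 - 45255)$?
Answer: $38135$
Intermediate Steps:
$- (7120 - 45255) = \left(-1\right) \left(-38135\right) = 38135$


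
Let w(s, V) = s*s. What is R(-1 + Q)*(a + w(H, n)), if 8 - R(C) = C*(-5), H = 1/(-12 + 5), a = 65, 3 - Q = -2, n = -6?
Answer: 12744/7 ≈ 1820.6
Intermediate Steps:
Q = 5 (Q = 3 - 1*(-2) = 3 + 2 = 5)
H = -⅐ (H = 1/(-7) = -⅐ ≈ -0.14286)
R(C) = 8 + 5*C (R(C) = 8 - C*(-5) = 8 - (-5)*C = 8 + 5*C)
w(s, V) = s²
R(-1 + Q)*(a + w(H, n)) = (8 + 5*(-1 + 5))*(65 + (-⅐)²) = (8 + 5*4)*(65 + 1/49) = (8 + 20)*(3186/49) = 28*(3186/49) = 12744/7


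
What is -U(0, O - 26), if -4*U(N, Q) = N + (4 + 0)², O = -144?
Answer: 4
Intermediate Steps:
U(N, Q) = -4 - N/4 (U(N, Q) = -(N + (4 + 0)²)/4 = -(N + 4²)/4 = -(N + 16)/4 = -(16 + N)/4 = -4 - N/4)
-U(0, O - 26) = -(-4 - ¼*0) = -(-4 + 0) = -1*(-4) = 4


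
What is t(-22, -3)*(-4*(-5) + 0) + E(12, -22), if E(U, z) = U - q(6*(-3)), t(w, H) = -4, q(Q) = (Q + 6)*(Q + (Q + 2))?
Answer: -476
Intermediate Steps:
q(Q) = (2 + 2*Q)*(6 + Q) (q(Q) = (6 + Q)*(Q + (2 + Q)) = (6 + Q)*(2 + 2*Q) = (2 + 2*Q)*(6 + Q))
E(U, z) = -408 + U (E(U, z) = U - (12 + 2*(6*(-3))**2 + 14*(6*(-3))) = U - (12 + 2*(-18)**2 + 14*(-18)) = U - (12 + 2*324 - 252) = U - (12 + 648 - 252) = U - 1*408 = U - 408 = -408 + U)
t(-22, -3)*(-4*(-5) + 0) + E(12, -22) = -4*(-4*(-5) + 0) + (-408 + 12) = -4*(20 + 0) - 396 = -4*20 - 396 = -80 - 396 = -476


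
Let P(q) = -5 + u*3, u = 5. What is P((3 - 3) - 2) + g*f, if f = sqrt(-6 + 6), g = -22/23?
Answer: 10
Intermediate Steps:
g = -22/23 (g = -22*1/23 = -22/23 ≈ -0.95652)
f = 0 (f = sqrt(0) = 0)
P(q) = 10 (P(q) = -5 + 5*3 = -5 + 15 = 10)
P((3 - 3) - 2) + g*f = 10 - 22/23*0 = 10 + 0 = 10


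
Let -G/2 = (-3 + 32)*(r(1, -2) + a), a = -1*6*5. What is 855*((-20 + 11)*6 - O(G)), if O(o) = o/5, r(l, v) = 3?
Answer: -313956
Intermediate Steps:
a = -30 (a = -6*5 = -30)
G = 1566 (G = -2*(-3 + 32)*(3 - 30) = -58*(-27) = -2*(-783) = 1566)
O(o) = o/5 (O(o) = o*(1/5) = o/5)
855*((-20 + 11)*6 - O(G)) = 855*((-20 + 11)*6 - 1566/5) = 855*(-9*6 - 1*1566/5) = 855*(-54 - 1566/5) = 855*(-1836/5) = -313956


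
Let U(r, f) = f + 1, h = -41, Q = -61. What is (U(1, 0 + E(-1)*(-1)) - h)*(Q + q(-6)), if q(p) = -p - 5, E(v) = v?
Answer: -2580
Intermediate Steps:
q(p) = -5 - p
U(r, f) = 1 + f
(U(1, 0 + E(-1)*(-1)) - h)*(Q + q(-6)) = ((1 + (0 - 1*(-1))) - 1*(-41))*(-61 + (-5 - 1*(-6))) = ((1 + (0 + 1)) + 41)*(-61 + (-5 + 6)) = ((1 + 1) + 41)*(-61 + 1) = (2 + 41)*(-60) = 43*(-60) = -2580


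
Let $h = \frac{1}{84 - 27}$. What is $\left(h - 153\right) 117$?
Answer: $- \frac{340080}{19} \approx -17899.0$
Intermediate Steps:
$h = \frac{1}{57} \approx 0.017544$
$\left(h - 153\right) 117 = \left(\frac{1}{57} - 153\right) 117 = \left(- \frac{8720}{57}\right) 117 = - \frac{340080}{19}$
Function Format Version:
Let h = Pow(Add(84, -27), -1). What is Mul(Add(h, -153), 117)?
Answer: Rational(-340080, 19) ≈ -17899.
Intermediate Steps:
h = Rational(1, 57) (h = Pow(57, -1) = Rational(1, 57) ≈ 0.017544)
Mul(Add(h, -153), 117) = Mul(Add(Rational(1, 57), -153), 117) = Mul(Rational(-8720, 57), 117) = Rational(-340080, 19)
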